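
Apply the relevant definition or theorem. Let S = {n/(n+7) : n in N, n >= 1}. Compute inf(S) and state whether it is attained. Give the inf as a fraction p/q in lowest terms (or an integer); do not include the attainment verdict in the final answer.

Analysis:
- Values: 1/8, 2/9, 3/10, 4/11, ... strictly increasing.
- Minimum is 1/8 (n=1); inf = 1/8 (attained).
- n/(n+7) = 1 - 7/(n+7) -> 1 from below as n -> infinity, and never equals 1.
- So sup = 1 (not attained).
Conclusion: inf(S) = 1/8, attained in S.

1/8


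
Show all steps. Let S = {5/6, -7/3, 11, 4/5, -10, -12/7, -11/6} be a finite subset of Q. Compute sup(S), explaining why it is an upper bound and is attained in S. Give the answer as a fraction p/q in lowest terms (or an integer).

S is finite, so sup(S) = max(S).
Sorted decreasing:
11, 5/6, 4/5, -12/7, -11/6, -7/3, -10
The extremum is 11.
For every x in S, x <= 11. And 11 is in S, so it is attained.
Therefore sup(S) = 11.

11


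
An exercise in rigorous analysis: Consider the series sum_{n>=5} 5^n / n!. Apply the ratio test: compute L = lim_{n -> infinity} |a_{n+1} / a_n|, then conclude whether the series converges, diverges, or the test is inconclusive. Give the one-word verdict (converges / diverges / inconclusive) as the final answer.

Let a_n denote the general term. Form the ratio a_{n+1}/a_n and simplify:
a_{n+1}/a_n = 5/(n + 1)
Take the limit as n -> infinity: L = 0.
Since L = 0 < 1, the ratio test implies the series converges.

converges


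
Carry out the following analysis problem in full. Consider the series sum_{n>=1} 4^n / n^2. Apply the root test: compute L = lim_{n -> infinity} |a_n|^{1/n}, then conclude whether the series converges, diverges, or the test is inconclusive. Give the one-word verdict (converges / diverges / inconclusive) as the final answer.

Let a_n denote the general term. Form |a_n|^(1/n) and simplify:
|a_n|^(1/n) = 4/n^(2/n)
Take the limit as n -> infinity: L = 4.
Since L = 4 > 1, the root test implies divergence.

diverges


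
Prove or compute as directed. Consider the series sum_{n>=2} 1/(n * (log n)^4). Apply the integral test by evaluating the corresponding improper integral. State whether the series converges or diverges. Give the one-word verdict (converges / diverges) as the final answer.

Let f(x) = 1/(x*log(x)^4). Then f is positive, continuous, and decreasing on [2, infinity), so the integral test applies.
Compute the improper integral int_{2}^infinity f(x) dx:
  antiderivative F(x) = -1/(3*log(x)^3).
  F(x) -> 0 as x -> infinity.  int = 0 - F(2) = 1/(3*log(2)^3) < infinity. By the integral test, the series converges.

converges


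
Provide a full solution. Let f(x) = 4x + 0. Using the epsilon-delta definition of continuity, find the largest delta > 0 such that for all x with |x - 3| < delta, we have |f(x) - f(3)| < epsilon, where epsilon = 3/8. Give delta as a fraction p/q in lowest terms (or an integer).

We compute f(3) = 4*(3) + 0 = 12.
|f(x) - f(3)| = |4x + 0 - (12)| = |4(x - 3)| = 4|x - 3|.
We need 4|x - 3| < 3/8, i.e. |x - 3| < 3/8 / 4 = 3/32.
So any delta <= 3/32 works. Conversely, if delta > 3/32, then x = 3 + 3/32 satisfies |x - 3| = 3/32 < delta but |f(x) - f(3)| = 4 * 3/32 = 3/8, which is not < 3/8; so no larger delta works.
Hence the largest such delta is 3/32.

3/32


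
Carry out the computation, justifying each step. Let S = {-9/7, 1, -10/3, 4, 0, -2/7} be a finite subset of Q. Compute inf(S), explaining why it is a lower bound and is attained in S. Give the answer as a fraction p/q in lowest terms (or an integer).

S is finite, so inf(S) = min(S).
Sorted increasing:
-10/3, -9/7, -2/7, 0, 1, 4
The extremum is -10/3.
For every x in S, x >= -10/3. And -10/3 is in S, so it is attained.
Therefore inf(S) = -10/3.

-10/3


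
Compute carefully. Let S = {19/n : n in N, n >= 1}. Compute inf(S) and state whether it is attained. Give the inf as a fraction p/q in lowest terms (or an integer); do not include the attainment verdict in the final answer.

Analysis:
- Values: 19, 19/2, 19/3, 19/4, ... strictly decreasing.
- The maximum is 19 (n=1); sup = 19 (attained).
- The set is bounded below by 0; 19/n -> 0 so 0 is the greatest lower bound.
- 0 is not in the set, so inf = 0 is not attained.
Conclusion: inf(S) = 0, not attained in S.

0


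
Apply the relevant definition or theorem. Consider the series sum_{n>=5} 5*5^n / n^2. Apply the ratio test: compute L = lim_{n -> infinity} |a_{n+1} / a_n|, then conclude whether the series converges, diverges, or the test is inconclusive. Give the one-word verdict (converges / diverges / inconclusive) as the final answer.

Let a_n denote the general term. Form the ratio a_{n+1}/a_n and simplify:
a_{n+1}/a_n = 5*n^2/(n + 1)^2
Take the limit as n -> infinity: L = 5.
Since L = 5 > 1 (or L = infinity), the ratio test implies the series diverges.

diverges


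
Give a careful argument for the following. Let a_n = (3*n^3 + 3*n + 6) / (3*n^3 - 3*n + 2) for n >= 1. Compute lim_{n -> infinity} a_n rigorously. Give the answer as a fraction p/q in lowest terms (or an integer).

Divide numerator and denominator by n^3, the highest power:
numerator / n^3 = 3 + 3/n^2 + 6/n^3
denominator / n^3 = 3 - 3/n^2 + 2/n^3
As n -> infinity, all terms of the form c/n^k (k >= 1) tend to 0.
So numerator / n^3 -> 3 and denominator / n^3 -> 3.
Therefore lim a_n = 1.

1


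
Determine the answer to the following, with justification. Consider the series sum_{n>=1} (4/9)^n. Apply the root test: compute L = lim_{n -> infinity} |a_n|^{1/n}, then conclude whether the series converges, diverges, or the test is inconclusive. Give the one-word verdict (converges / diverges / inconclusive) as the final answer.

Let a_n denote the general term. Form |a_n|^(1/n) and simplify:
|a_n|^(1/n) = 4/9
Take the limit as n -> infinity: L = 4/9.
Since L = 4/9 < 1, the root test implies convergence.

converges


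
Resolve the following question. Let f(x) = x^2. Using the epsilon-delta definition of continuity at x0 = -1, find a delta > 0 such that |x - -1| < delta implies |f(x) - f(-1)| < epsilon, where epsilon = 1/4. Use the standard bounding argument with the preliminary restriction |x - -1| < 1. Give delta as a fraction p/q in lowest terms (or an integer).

Factor: |x^2 - (-1)^2| = |x - -1| * |x + -1|.
Impose |x - -1| < 1 first. Then |x + -1| = |(x - -1) + 2*(-1)| <= |x - -1| + 2*|-1| < 1 + 2 = 3.
So |x^2 - (-1)^2| < delta * 3.
We need delta * 3 <= 1/4, i.e. delta <= 1/4/3 = 1/12.
Since 1/12 < 1, this is tighter than 1; take delta = 1/12.
So delta = 1/12 works.

1/12


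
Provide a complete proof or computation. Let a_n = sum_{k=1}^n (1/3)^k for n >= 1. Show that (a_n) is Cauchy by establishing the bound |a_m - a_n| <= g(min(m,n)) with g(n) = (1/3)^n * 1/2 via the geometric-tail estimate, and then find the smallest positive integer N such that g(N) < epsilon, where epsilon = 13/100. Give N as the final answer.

For m > n >= 1: |a_m - a_n| = sum_{k=n+1}^m (1/3)^k < sum_{k=n+1}^infinity (1/3)^k = (1/3)^(n+1) / (1 - 1/3) = (1/3)^n * (1/3) * (3/2) = (1/3)^n * 1/2.
So g(n) = (1/3)^n / 2. Since g(n) -> 0, (a_n) is Cauchy.
Now solve g(N) < 13/100: (1/3)^N / 2 < 13/100 <=> 3^N > 1 / (2 * 13/100) = 50/13.
Check powers of 3: 3^1 = 3 <= 50/13, 3^2 = 9 > 50/13.
So the smallest such N is 2. Check: g(2) = 1/(2 * 9) = 1/18 < 13/100.

2


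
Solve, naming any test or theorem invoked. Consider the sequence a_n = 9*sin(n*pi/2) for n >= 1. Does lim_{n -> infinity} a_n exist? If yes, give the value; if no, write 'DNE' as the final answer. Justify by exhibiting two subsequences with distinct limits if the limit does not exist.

Examine the behaviour of a_n along subsequences.
a_{4k+1} = 9*sin(pi/2 + 2k*pi) = 9 -> 9. a_{4k+3} = 9*sin(3pi/2 + 2k*pi) = -9 -> -9.
Since these two subsequential limits are 9 and -9, distinct, the full sequence cannot converge (a convergent sequence has all subsequences tending to the same limit). So lim a_n does not exist.

DNE


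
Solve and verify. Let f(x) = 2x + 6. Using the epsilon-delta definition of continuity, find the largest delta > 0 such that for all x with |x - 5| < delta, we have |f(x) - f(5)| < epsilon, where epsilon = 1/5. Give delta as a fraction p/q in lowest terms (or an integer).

We compute f(5) = 2*(5) + 6 = 16.
|f(x) - f(5)| = |2x + 6 - (16)| = |2(x - 5)| = 2|x - 5|.
We need 2|x - 5| < 1/5, i.e. |x - 5| < 1/5 / 2 = 1/10.
So any delta <= 1/10 works. Conversely, if delta > 1/10, then x = 5 + 1/10 satisfies |x - 5| = 1/10 < delta but |f(x) - f(5)| = 2 * 1/10 = 1/5, which is not < 1/5; so no larger delta works.
Hence the largest such delta is 1/10.

1/10


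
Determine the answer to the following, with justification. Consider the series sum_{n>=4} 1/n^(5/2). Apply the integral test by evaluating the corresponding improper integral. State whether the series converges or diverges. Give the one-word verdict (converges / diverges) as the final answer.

Let f(x) = x^(-5/2). Then f is positive, continuous, and decreasing on [4, infinity), so the integral test applies.
Compute the improper integral int_{4}^infinity f(x) dx:
  antiderivative F(x) = -2/(3*x^(3/2)).
  As x -> infinity, F(x) -> 0 (since p = 5/2 > 1).
  So int = F(infinity) - F(4) = 0 - (-1/12) = 1/12.
  Finite, so by the integral test, the series converges.

converges


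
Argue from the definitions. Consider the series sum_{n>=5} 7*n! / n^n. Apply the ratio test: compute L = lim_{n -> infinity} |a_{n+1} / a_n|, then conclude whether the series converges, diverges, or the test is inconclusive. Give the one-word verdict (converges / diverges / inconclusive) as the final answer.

Let a_n denote the general term. Form the ratio a_{n+1}/a_n and simplify:
a_{n+1}/a_n = (n/(n + 1))^n
Take the limit as n -> infinity: L = exp(-1).
Since L = exp(-1) < 1, the ratio test implies the series converges.

converges


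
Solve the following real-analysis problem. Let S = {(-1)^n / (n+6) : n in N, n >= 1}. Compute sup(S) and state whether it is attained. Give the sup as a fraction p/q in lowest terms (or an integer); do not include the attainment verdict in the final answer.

Analysis:
- Values: -1/7, 1/8, -1/9, 1/10, -1/11, ...
- Positive terms (even n): 1/(2+6), 1/(4+6), ... decreasing -> max = 1/8 (n=2).
- Negative terms (odd n): -1/(1+6), -1/(3+6), ... increasing -> min = -1/7 (n=1).
- So sup = 1/8 (attained at n=2); inf = -1/7 (attained at n=1).
Conclusion: sup(S) = 1/8, attained in S.

1/8


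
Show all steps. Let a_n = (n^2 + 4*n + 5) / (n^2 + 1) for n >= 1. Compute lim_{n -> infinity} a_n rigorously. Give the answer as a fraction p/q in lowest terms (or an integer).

Divide numerator and denominator by n^2, the highest power:
numerator / n^2 = 1 + 4/n + 5/n^2
denominator / n^2 = 1 + n^(-2)
As n -> infinity, all terms of the form c/n^k (k >= 1) tend to 0.
So numerator / n^2 -> 1 and denominator / n^2 -> 1.
Therefore lim a_n = 1.

1


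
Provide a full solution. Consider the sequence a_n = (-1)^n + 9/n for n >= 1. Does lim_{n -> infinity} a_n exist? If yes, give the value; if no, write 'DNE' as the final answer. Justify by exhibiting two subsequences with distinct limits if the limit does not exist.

Examine the behaviour of a_n along subsequences.
a_{2k} = 1 + 9/(2k) -> 1. a_{2k+1} = -1 + 9/(2k+1) -> -1.
Since these two subsequential limits are 1 and -1, distinct, the full sequence cannot converge (a convergent sequence has all subsequences tending to the same limit). So lim a_n does not exist.

DNE


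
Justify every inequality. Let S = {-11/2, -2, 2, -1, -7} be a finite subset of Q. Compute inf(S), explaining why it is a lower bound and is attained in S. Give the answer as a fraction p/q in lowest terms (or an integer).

S is finite, so inf(S) = min(S).
Sorted increasing:
-7, -11/2, -2, -1, 2
The extremum is -7.
For every x in S, x >= -7. And -7 is in S, so it is attained.
Therefore inf(S) = -7.

-7


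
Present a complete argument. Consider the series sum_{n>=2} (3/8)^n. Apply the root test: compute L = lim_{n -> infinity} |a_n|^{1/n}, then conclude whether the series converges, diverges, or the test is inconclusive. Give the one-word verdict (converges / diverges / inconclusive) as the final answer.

Let a_n denote the general term. Form |a_n|^(1/n) and simplify:
|a_n|^(1/n) = 3/8
Take the limit as n -> infinity: L = 3/8.
Since L = 3/8 < 1, the root test implies convergence.

converges


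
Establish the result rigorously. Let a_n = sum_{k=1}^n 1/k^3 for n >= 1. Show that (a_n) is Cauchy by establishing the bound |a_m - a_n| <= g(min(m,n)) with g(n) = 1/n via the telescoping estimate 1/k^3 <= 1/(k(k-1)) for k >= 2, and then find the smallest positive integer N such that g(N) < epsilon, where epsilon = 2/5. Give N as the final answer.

For m > n >= 1: |a_m - a_n| = sum_{k=n+1}^m 1/k^3.
Use 1/k^3 <= 1/(k(k-1)) = 1/(k-1) - 1/k for k >= 2 (which holds since k^3 >= k^2 >= k(k-1) for k >= 2):
sum_{k=n+1}^m 1/k^3 <= sum_{k=n+1}^m (1/(k-1) - 1/k) = 1/n - 1/m <= 1/n.
By symmetry the same bound holds with n,m swapped, so |a_m - a_n| <= 1/min(m,n) = g(min(m,n)). Since g(n) -> 0, (a_n) is Cauchy.
Now solve g(N) < 2/5: 1/N < 2/5 <=> N > 1/(2/5) = 5/2.
The smallest integer strictly greater than 5/2 is N = 3.
Check: g(3) = 1/3 < 2/5; g(2) = 1/2 >= 2/5. So N = 3.

3


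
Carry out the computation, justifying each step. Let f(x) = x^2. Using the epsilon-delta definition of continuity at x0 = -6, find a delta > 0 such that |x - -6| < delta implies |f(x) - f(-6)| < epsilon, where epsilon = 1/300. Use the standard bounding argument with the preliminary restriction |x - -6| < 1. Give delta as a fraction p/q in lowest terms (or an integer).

Factor: |x^2 - (-6)^2| = |x - -6| * |x + -6|.
Impose |x - -6| < 1 first. Then |x + -6| = |(x - -6) + 2*(-6)| <= |x - -6| + 2*|-6| < 1 + 12 = 13.
So |x^2 - (-6)^2| < delta * 13.
We need delta * 13 <= 1/300, i.e. delta <= 1/300/13 = 1/3900.
Since 1/3900 < 1, this is tighter than 1; take delta = 1/3900.
So delta = 1/3900 works.

1/3900


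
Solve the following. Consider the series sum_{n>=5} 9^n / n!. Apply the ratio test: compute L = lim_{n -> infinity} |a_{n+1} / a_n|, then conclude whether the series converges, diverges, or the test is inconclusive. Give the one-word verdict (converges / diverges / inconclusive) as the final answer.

Let a_n denote the general term. Form the ratio a_{n+1}/a_n and simplify:
a_{n+1}/a_n = 9/(n + 1)
Take the limit as n -> infinity: L = 0.
Since L = 0 < 1, the ratio test implies the series converges.

converges


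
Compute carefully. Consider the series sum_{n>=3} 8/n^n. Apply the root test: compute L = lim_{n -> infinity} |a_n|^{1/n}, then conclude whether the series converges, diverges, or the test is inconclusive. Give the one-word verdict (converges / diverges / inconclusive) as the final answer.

Let a_n denote the general term. Form |a_n|^(1/n) and simplify:
|a_n|^(1/n) = 2^(3/n)/n
Take the limit as n -> infinity: L = 0.
Since L = 0 < 1, the root test implies convergence.

converges


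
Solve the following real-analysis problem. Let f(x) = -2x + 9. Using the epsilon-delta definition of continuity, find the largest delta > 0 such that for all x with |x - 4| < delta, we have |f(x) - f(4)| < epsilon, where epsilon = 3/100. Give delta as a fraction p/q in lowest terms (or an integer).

We compute f(4) = -2*(4) + 9 = 1.
|f(x) - f(4)| = |-2x + 9 - (1)| = |-2(x - 4)| = 2|x - 4|.
We need 2|x - 4| < 3/100, i.e. |x - 4| < 3/100 / 2 = 3/200.
So any delta <= 3/200 works. Conversely, if delta > 3/200, then x = 4 + 3/200 satisfies |x - 4| = 3/200 < delta but |f(x) - f(4)| = 2 * 3/200 = 3/100, which is not < 3/100; so no larger delta works.
Hence the largest such delta is 3/200.

3/200


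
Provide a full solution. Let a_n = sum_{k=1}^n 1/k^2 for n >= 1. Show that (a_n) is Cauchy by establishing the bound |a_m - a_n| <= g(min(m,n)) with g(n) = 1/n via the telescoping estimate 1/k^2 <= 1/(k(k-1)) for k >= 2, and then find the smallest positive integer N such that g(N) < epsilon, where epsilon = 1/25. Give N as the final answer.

For m > n >= 1: |a_m - a_n| = sum_{k=n+1}^m 1/k^2.
Use 1/k^2 <= 1/(k(k-1)) = 1/(k-1) - 1/k for k >= 2:
sum_{k=n+1}^m 1/k^2 <= sum_{k=n+1}^m (1/(k-1) - 1/k) = 1/n - 1/m <= 1/n.
By symmetry the same bound holds with n,m swapped, so |a_m - a_n| <= 1/min(m,n) = g(min(m,n)). Since g(n) -> 0, (a_n) is Cauchy.
Now solve g(N) < 1/25: 1/N < 1/25 <=> N > 1/(1/25) = 25.
The smallest integer strictly greater than 25 is N = 26.
Check: g(26) = 1/26 < 1/25; g(25) = 1/25 >= 1/25. So N = 26.

26


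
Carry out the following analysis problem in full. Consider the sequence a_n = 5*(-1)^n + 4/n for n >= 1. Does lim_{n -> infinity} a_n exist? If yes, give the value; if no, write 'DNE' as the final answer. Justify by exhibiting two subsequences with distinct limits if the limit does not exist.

Examine the behaviour of a_n along subsequences.
a_{2k} = 5 + 4/(2k) -> 5. a_{2k+1} = -5 + 4/(2k+1) -> -5.
Since these two subsequential limits are 5 and -5, distinct, the full sequence cannot converge (a convergent sequence has all subsequences tending to the same limit). So lim a_n does not exist.

DNE


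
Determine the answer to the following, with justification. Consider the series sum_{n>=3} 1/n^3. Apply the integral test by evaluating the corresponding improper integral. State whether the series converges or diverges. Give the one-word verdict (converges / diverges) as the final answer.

Let f(x) = x^(-3). Then f is positive, continuous, and decreasing on [3, infinity), so the integral test applies.
Compute the improper integral int_{3}^infinity f(x) dx:
  antiderivative F(x) = -1/(2*x^2).
  As x -> infinity, F(x) -> 0 (since p = 3 > 1).
  So int = F(infinity) - F(3) = 0 - (-1/18) = 1/18.
  Finite, so by the integral test, the series converges.

converges


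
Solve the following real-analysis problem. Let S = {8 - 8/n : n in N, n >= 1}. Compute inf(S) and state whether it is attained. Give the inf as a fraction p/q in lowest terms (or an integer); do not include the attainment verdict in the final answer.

Analysis:
- Values: 0, 4, 16/3, 6, ... strictly increasing.
- Minimum is 0 (n=1); inf = 0 (attained).
- 8 - 8/n -> 8 from below; sup = 8, not attained.
Conclusion: inf(S) = 0, attained in S.

0


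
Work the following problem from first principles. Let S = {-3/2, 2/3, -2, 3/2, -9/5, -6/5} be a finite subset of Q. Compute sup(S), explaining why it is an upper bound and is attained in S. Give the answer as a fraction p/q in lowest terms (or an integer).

S is finite, so sup(S) = max(S).
Sorted decreasing:
3/2, 2/3, -6/5, -3/2, -9/5, -2
The extremum is 3/2.
For every x in S, x <= 3/2. And 3/2 is in S, so it is attained.
Therefore sup(S) = 3/2.

3/2


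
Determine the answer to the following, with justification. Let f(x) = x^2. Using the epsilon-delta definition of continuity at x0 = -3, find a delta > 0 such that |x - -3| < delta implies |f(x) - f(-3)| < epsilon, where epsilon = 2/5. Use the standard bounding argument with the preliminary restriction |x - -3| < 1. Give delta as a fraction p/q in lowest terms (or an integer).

Factor: |x^2 - (-3)^2| = |x - -3| * |x + -3|.
Impose |x - -3| < 1 first. Then |x + -3| = |(x - -3) + 2*(-3)| <= |x - -3| + 2*|-3| < 1 + 6 = 7.
So |x^2 - (-3)^2| < delta * 7.
We need delta * 7 <= 2/5, i.e. delta <= 2/5/7 = 2/35.
Since 2/35 < 1, this is tighter than 1; take delta = 2/35.
So delta = 2/35 works.

2/35


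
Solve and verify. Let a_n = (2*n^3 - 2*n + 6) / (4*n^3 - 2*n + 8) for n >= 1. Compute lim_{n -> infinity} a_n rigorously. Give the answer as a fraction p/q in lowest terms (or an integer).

Divide numerator and denominator by n^3, the highest power:
numerator / n^3 = 2 - 2/n^2 + 6/n^3
denominator / n^3 = 4 - 2/n^2 + 8/n^3
As n -> infinity, all terms of the form c/n^k (k >= 1) tend to 0.
So numerator / n^3 -> 2 and denominator / n^3 -> 4.
Therefore lim a_n = 1/2.

1/2


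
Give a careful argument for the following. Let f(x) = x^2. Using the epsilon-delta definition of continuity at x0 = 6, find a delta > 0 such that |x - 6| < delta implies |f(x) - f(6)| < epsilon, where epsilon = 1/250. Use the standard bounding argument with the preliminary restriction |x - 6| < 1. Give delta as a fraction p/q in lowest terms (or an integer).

Factor: |x^2 - (6)^2| = |x - 6| * |x + 6|.
Impose |x - 6| < 1 first. Then |x + 6| = |(x - 6) + 2*(6)| <= |x - 6| + 2*|6| < 1 + 12 = 13.
So |x^2 - (6)^2| < delta * 13.
We need delta * 13 <= 1/250, i.e. delta <= 1/250/13 = 1/3250.
Since 1/3250 < 1, this is tighter than 1; take delta = 1/3250.
So delta = 1/3250 works.

1/3250


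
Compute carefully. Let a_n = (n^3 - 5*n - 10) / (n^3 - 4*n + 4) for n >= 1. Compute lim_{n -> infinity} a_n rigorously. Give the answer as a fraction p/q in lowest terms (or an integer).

Divide numerator and denominator by n^3, the highest power:
numerator / n^3 = 1 - 5/n^2 - 10/n^3
denominator / n^3 = 1 - 4/n^2 + 4/n^3
As n -> infinity, all terms of the form c/n^k (k >= 1) tend to 0.
So numerator / n^3 -> 1 and denominator / n^3 -> 1.
Therefore lim a_n = 1.

1


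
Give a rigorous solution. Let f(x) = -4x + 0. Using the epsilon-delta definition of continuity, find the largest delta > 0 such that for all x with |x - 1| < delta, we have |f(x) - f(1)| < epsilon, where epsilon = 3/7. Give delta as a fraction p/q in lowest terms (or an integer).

We compute f(1) = -4*(1) + 0 = -4.
|f(x) - f(1)| = |-4x + 0 - (-4)| = |-4(x - 1)| = 4|x - 1|.
We need 4|x - 1| < 3/7, i.e. |x - 1| < 3/7 / 4 = 3/28.
So any delta <= 3/28 works. Conversely, if delta > 3/28, then x = 1 + 3/28 satisfies |x - 1| = 3/28 < delta but |f(x) - f(1)| = 4 * 3/28 = 3/7, which is not < 3/7; so no larger delta works.
Hence the largest such delta is 3/28.

3/28


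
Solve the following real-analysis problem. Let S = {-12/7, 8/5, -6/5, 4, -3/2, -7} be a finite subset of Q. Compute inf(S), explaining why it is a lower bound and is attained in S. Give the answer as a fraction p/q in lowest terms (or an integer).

S is finite, so inf(S) = min(S).
Sorted increasing:
-7, -12/7, -3/2, -6/5, 8/5, 4
The extremum is -7.
For every x in S, x >= -7. And -7 is in S, so it is attained.
Therefore inf(S) = -7.

-7


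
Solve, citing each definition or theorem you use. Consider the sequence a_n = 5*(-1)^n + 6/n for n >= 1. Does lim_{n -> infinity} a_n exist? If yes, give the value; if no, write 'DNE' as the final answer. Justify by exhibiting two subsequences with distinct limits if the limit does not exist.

Examine the behaviour of a_n along subsequences.
a_{2k} = 5 + 6/(2k) -> 5. a_{2k+1} = -5 + 6/(2k+1) -> -5.
Since these two subsequential limits are 5 and -5, distinct, the full sequence cannot converge (a convergent sequence has all subsequences tending to the same limit). So lim a_n does not exist.

DNE


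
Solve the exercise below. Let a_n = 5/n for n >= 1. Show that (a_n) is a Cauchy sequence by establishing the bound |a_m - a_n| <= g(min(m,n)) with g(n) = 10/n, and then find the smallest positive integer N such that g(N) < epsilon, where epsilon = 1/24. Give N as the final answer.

For any m, n >= 1, by the triangle inequality:
|a_m - a_n| = |5/m - 5/n| <= 5*1/m + 5*1/n <= 10/min(m,n).
So g(n) = 10/n bounds the Cauchy difference. Since g(n) -> 0, (a_n) is Cauchy.
Now solve g(N) < 1/24: 10/N < 1/24 <=> N > 10 / (1/24) = 240.
The smallest integer strictly greater than 240 is N = 241.
Check: g(241) = 10/241 = 10/241 < 1/24; g(240) = 1/24 >= 1/24. So N = 241.

241


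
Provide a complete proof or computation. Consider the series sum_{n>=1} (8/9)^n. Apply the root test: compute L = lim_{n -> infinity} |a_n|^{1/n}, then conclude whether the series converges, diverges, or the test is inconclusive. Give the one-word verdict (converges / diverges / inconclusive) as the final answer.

Let a_n denote the general term. Form |a_n|^(1/n) and simplify:
|a_n|^(1/n) = 8/9
Take the limit as n -> infinity: L = 8/9.
Since L = 8/9 < 1, the root test implies convergence.

converges


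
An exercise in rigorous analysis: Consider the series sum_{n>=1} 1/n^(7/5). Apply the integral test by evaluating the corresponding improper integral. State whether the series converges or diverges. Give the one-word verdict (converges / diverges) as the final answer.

Let f(x) = x^(-7/5). Then f is positive, continuous, and decreasing on [1, infinity), so the integral test applies.
Compute the improper integral int_{1}^infinity f(x) dx:
  antiderivative F(x) = -5/(2*x^(2/5)).
  As x -> infinity, F(x) -> 0 (since p = 7/5 > 1).
  So int = F(infinity) - F(1) = 0 - (-5/2) = 5/2.
  Finite, so by the integral test, the series converges.

converges


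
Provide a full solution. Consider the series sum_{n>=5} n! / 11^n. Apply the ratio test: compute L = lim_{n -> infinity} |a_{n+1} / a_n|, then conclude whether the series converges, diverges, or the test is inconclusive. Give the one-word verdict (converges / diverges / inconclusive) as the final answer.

Let a_n denote the general term. Form the ratio a_{n+1}/a_n and simplify:
a_{n+1}/a_n = n/11 + 1/11
Take the limit as n -> infinity: L = infinity.
Since L = infinity > 1 (or L = infinity), the ratio test implies the series diverges.

diverges


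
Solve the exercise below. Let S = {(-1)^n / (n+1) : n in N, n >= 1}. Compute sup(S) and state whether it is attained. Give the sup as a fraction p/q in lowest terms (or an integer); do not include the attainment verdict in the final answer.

Analysis:
- Values: -1/2, 1/3, -1/4, 1/5, -1/6, ...
- Positive terms (even n): 1/(2+1), 1/(4+1), ... decreasing -> max = 1/3 (n=2).
- Negative terms (odd n): -1/(1+1), -1/(3+1), ... increasing -> min = -1/2 (n=1).
- So sup = 1/3 (attained at n=2); inf = -1/2 (attained at n=1).
Conclusion: sup(S) = 1/3, attained in S.

1/3


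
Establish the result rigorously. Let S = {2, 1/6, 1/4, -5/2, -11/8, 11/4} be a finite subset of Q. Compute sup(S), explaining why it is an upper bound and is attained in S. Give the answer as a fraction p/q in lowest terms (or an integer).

S is finite, so sup(S) = max(S).
Sorted decreasing:
11/4, 2, 1/4, 1/6, -11/8, -5/2
The extremum is 11/4.
For every x in S, x <= 11/4. And 11/4 is in S, so it is attained.
Therefore sup(S) = 11/4.

11/4


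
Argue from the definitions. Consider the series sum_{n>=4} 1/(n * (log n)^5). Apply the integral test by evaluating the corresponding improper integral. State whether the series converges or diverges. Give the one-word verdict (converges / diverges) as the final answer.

Let f(x) = 1/(x*log(x)^5). Then f is positive, continuous, and decreasing on [4, infinity), so the integral test applies.
Compute the improper integral int_{4}^infinity f(x) dx:
  antiderivative F(x) = -1/(4*log(x)^4).
  F(x) -> 0 as x -> infinity.  int = 0 - F(4) = 1/(4*log(4)^4) < infinity. By the integral test, the series converges.

converges


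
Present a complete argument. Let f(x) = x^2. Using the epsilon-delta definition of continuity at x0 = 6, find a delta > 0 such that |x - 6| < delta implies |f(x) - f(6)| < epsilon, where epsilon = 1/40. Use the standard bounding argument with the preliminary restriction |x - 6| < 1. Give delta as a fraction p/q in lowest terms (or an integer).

Factor: |x^2 - (6)^2| = |x - 6| * |x + 6|.
Impose |x - 6| < 1 first. Then |x + 6| = |(x - 6) + 2*(6)| <= |x - 6| + 2*|6| < 1 + 12 = 13.
So |x^2 - (6)^2| < delta * 13.
We need delta * 13 <= 1/40, i.e. delta <= 1/40/13 = 1/520.
Since 1/520 < 1, this is tighter than 1; take delta = 1/520.
So delta = 1/520 works.

1/520


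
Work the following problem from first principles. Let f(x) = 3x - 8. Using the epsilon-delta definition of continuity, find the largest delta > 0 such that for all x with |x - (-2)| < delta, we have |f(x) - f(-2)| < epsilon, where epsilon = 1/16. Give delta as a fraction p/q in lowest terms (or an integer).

We compute f(-2) = 3*(-2) - 8 = -14.
|f(x) - f(-2)| = |3x - 8 - (-14)| = |3(x - (-2))| = 3|x - (-2)|.
We need 3|x - (-2)| < 1/16, i.e. |x - (-2)| < 1/16 / 3 = 1/48.
So any delta <= 1/48 works. Conversely, if delta > 1/48, then x = -2 + 1/48 satisfies |x - (-2)| = 1/48 < delta but |f(x) - f(-2)| = 3 * 1/48 = 1/16, which is not < 1/16; so no larger delta works.
Hence the largest such delta is 1/48.

1/48


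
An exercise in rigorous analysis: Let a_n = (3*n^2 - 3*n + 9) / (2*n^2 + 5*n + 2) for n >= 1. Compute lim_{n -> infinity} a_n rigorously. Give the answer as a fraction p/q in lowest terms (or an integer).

Divide numerator and denominator by n^2, the highest power:
numerator / n^2 = 3 - 3/n + 9/n^2
denominator / n^2 = 2 + 5/n + 2/n^2
As n -> infinity, all terms of the form c/n^k (k >= 1) tend to 0.
So numerator / n^2 -> 3 and denominator / n^2 -> 2.
Therefore lim a_n = 3/2.

3/2


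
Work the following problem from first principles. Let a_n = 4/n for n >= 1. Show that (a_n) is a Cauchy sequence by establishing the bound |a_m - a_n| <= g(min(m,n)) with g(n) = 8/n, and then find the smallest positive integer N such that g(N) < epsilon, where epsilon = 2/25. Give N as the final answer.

For any m, n >= 1, by the triangle inequality:
|a_m - a_n| = |4/m - 4/n| <= 4*1/m + 4*1/n <= 8/min(m,n).
So g(n) = 8/n bounds the Cauchy difference. Since g(n) -> 0, (a_n) is Cauchy.
Now solve g(N) < 2/25: 8/N < 2/25 <=> N > 8 / (2/25) = 100.
The smallest integer strictly greater than 100 is N = 101.
Check: g(101) = 8/101 = 8/101 < 2/25; g(100) = 2/25 >= 2/25. So N = 101.

101


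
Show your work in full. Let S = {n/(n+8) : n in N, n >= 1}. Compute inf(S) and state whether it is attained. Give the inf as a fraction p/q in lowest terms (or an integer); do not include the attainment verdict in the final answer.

Analysis:
- Values: 1/9, 1/5, 3/11, 1/3, ... strictly increasing.
- Minimum is 1/9 (n=1); inf = 1/9 (attained).
- n/(n+8) = 1 - 8/(n+8) -> 1 from below as n -> infinity, and never equals 1.
- So sup = 1 (not attained).
Conclusion: inf(S) = 1/9, attained in S.

1/9


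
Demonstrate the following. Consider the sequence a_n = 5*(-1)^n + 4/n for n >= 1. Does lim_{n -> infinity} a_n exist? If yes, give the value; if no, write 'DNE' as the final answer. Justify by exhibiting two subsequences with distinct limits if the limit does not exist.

Examine the behaviour of a_n along subsequences.
a_{2k} = 5 + 4/(2k) -> 5. a_{2k+1} = -5 + 4/(2k+1) -> -5.
Since these two subsequential limits are 5 and -5, distinct, the full sequence cannot converge (a convergent sequence has all subsequences tending to the same limit). So lim a_n does not exist.

DNE


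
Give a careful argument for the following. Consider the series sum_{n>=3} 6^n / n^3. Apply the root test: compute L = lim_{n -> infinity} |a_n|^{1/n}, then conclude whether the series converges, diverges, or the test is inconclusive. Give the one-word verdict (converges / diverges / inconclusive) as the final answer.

Let a_n denote the general term. Form |a_n|^(1/n) and simplify:
|a_n|^(1/n) = 6/n^(3/n)
Take the limit as n -> infinity: L = 6.
Since L = 6 > 1, the root test implies divergence.

diverges


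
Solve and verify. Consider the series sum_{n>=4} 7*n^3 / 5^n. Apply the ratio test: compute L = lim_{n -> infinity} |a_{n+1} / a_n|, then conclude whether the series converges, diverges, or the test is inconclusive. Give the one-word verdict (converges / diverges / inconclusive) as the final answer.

Let a_n denote the general term. Form the ratio a_{n+1}/a_n and simplify:
a_{n+1}/a_n = (n + 1)^3/(5*n^3)
Take the limit as n -> infinity: L = 1/5.
Since L = 1/5 < 1, the ratio test implies the series converges.

converges


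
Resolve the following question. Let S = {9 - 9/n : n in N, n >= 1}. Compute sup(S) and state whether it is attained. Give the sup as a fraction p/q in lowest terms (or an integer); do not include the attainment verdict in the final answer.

Analysis:
- Values: 0, 9/2, 6, 27/4, ... strictly increasing.
- Minimum is 0 (n=1); inf = 0 (attained).
- 9 - 9/n -> 9 from below; sup = 9, not attained.
Conclusion: sup(S) = 9, not attained in S.

9


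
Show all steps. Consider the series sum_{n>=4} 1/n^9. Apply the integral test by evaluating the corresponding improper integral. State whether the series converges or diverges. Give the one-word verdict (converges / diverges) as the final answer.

Let f(x) = x^(-9). Then f is positive, continuous, and decreasing on [4, infinity), so the integral test applies.
Compute the improper integral int_{4}^infinity f(x) dx:
  antiderivative F(x) = -1/(8*x^8).
  As x -> infinity, F(x) -> 0 (since p = 9 > 1).
  So int = F(infinity) - F(4) = 0 - (-1/524288) = 1/524288.
  Finite, so by the integral test, the series converges.

converges


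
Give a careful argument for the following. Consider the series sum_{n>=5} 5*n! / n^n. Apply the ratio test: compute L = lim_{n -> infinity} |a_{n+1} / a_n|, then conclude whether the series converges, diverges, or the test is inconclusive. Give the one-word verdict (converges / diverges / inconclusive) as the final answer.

Let a_n denote the general term. Form the ratio a_{n+1}/a_n and simplify:
a_{n+1}/a_n = (n/(n + 1))^n
Take the limit as n -> infinity: L = exp(-1).
Since L = exp(-1) < 1, the ratio test implies the series converges.

converges


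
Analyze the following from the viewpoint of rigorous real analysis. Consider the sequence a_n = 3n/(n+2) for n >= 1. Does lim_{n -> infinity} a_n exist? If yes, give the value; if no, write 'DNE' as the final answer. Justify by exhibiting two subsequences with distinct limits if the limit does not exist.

Examine the behaviour of a_n along subsequences.
Even-n subsequence a_{2k} = 3(2k)/(2k+2) -> 3. Odd-n subsequence a_{2k+1} = 3(2k+1)/(2k+3) -> 3. Both tend to 3, which suggests the limit is 3; verify directly.
|a_n - 3| = |3n - 3(n+2)| / (n+2) = 6/(n+2) < 6/n for every n >= 1.
Given epsilon > 0, choose a positive integer N > 6/epsilon. Then for all n >= N, |a_n - 3| < 6/n <= 6/N < epsilon.
So by the definition of the limit, lim a_n exists and equals 3.

3


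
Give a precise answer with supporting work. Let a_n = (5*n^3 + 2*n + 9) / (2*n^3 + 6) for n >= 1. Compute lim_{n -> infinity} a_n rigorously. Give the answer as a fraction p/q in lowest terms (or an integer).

Divide numerator and denominator by n^3, the highest power:
numerator / n^3 = 5 + 2/n^2 + 9/n^3
denominator / n^3 = 2 + 6/n^3
As n -> infinity, all terms of the form c/n^k (k >= 1) tend to 0.
So numerator / n^3 -> 5 and denominator / n^3 -> 2.
Therefore lim a_n = 5/2.

5/2


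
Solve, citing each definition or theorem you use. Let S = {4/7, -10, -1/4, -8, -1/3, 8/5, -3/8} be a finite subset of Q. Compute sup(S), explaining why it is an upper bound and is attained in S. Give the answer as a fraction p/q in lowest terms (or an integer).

S is finite, so sup(S) = max(S).
Sorted decreasing:
8/5, 4/7, -1/4, -1/3, -3/8, -8, -10
The extremum is 8/5.
For every x in S, x <= 8/5. And 8/5 is in S, so it is attained.
Therefore sup(S) = 8/5.

8/5


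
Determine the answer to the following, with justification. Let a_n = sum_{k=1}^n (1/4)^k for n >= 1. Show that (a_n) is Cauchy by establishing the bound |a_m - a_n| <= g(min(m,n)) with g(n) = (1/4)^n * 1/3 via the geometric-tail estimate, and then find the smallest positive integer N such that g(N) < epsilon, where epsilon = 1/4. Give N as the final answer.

For m > n >= 1: |a_m - a_n| = sum_{k=n+1}^m (1/4)^k < sum_{k=n+1}^infinity (1/4)^k = (1/4)^(n+1) / (1 - 1/4) = (1/4)^n * (1/4) * (4/3) = (1/4)^n * 1/3.
So g(n) = (1/4)^n / 3. Since g(n) -> 0, (a_n) is Cauchy.
Now solve g(N) < 1/4: (1/4)^N / 3 < 1/4 <=> 4^N > 1 / (3 * 1/4) = 4/3.
Check powers of 4: 4^0 = 1 <= 4/3, 4^1 = 4 > 4/3.
So the smallest such N is 1. Check: g(1) = 1/(3 * 4) = 1/12 < 1/4.

1


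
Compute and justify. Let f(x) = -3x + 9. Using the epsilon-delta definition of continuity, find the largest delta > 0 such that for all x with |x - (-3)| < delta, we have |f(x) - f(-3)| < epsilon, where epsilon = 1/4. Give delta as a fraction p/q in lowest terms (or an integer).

We compute f(-3) = -3*(-3) + 9 = 18.
|f(x) - f(-3)| = |-3x + 9 - (18)| = |-3(x - (-3))| = 3|x - (-3)|.
We need 3|x - (-3)| < 1/4, i.e. |x - (-3)| < 1/4 / 3 = 1/12.
So any delta <= 1/12 works. Conversely, if delta > 1/12, then x = -3 + 1/12 satisfies |x - (-3)| = 1/12 < delta but |f(x) - f(-3)| = 3 * 1/12 = 1/4, which is not < 1/4; so no larger delta works.
Hence the largest such delta is 1/12.

1/12


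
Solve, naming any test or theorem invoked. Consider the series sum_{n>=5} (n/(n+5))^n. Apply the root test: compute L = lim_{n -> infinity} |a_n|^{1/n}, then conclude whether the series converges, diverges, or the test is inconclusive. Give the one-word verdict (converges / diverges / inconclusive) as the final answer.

Let a_n denote the general term. Form |a_n|^(1/n) and simplify:
|a_n|^(1/n) = n/(n + 5)
Take the limit as n -> infinity: L = 1.
Since L = 1, the root test is inconclusive. (In fact a_n = (n/(n+5))^n -> e^(-5) != 0, so the nth-term test shows divergence; but the root test itself gives no conclusion.)

inconclusive


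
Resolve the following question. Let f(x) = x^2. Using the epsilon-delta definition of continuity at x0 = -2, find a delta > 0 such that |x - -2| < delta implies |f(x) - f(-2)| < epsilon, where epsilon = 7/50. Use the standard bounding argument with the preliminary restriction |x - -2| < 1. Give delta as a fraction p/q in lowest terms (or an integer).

Factor: |x^2 - (-2)^2| = |x - -2| * |x + -2|.
Impose |x - -2| < 1 first. Then |x + -2| = |(x - -2) + 2*(-2)| <= |x - -2| + 2*|-2| < 1 + 4 = 5.
So |x^2 - (-2)^2| < delta * 5.
We need delta * 5 <= 7/50, i.e. delta <= 7/50/5 = 7/250.
Since 7/250 < 1, this is tighter than 1; take delta = 7/250.
So delta = 7/250 works.

7/250


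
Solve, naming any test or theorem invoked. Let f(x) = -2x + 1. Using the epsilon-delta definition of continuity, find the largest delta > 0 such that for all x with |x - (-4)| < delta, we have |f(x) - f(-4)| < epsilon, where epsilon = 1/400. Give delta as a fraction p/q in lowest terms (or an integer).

We compute f(-4) = -2*(-4) + 1 = 9.
|f(x) - f(-4)| = |-2x + 1 - (9)| = |-2(x - (-4))| = 2|x - (-4)|.
We need 2|x - (-4)| < 1/400, i.e. |x - (-4)| < 1/400 / 2 = 1/800.
So any delta <= 1/800 works. Conversely, if delta > 1/800, then x = -4 + 1/800 satisfies |x - (-4)| = 1/800 < delta but |f(x) - f(-4)| = 2 * 1/800 = 1/400, which is not < 1/400; so no larger delta works.
Hence the largest such delta is 1/800.

1/800


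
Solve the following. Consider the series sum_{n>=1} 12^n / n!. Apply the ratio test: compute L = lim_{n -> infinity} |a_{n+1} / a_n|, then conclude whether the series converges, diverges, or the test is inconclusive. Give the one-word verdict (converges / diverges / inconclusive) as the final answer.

Let a_n denote the general term. Form the ratio a_{n+1}/a_n and simplify:
a_{n+1}/a_n = 12/(n + 1)
Take the limit as n -> infinity: L = 0.
Since L = 0 < 1, the ratio test implies the series converges.

converges


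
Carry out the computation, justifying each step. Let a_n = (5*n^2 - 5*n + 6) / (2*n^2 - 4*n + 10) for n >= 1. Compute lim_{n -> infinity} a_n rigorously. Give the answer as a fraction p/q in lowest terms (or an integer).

Divide numerator and denominator by n^2, the highest power:
numerator / n^2 = 5 - 5/n + 6/n^2
denominator / n^2 = 2 - 4/n + 10/n^2
As n -> infinity, all terms of the form c/n^k (k >= 1) tend to 0.
So numerator / n^2 -> 5 and denominator / n^2 -> 2.
Therefore lim a_n = 5/2.

5/2


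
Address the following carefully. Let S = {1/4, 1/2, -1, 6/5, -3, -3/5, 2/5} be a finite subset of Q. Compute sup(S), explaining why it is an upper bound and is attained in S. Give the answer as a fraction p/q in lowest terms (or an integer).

S is finite, so sup(S) = max(S).
Sorted decreasing:
6/5, 1/2, 2/5, 1/4, -3/5, -1, -3
The extremum is 6/5.
For every x in S, x <= 6/5. And 6/5 is in S, so it is attained.
Therefore sup(S) = 6/5.

6/5


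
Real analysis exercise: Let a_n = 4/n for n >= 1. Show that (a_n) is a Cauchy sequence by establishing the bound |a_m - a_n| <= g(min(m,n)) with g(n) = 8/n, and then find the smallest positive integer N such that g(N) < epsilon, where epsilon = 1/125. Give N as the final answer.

For any m, n >= 1, by the triangle inequality:
|a_m - a_n| = |4/m - 4/n| <= 4*1/m + 4*1/n <= 8/min(m,n).
So g(n) = 8/n bounds the Cauchy difference. Since g(n) -> 0, (a_n) is Cauchy.
Now solve g(N) < 1/125: 8/N < 1/125 <=> N > 8 / (1/125) = 1000.
The smallest integer strictly greater than 1000 is N = 1001.
Check: g(1001) = 8/1001 = 8/1001 < 1/125; g(1000) = 1/125 >= 1/125. So N = 1001.

1001
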